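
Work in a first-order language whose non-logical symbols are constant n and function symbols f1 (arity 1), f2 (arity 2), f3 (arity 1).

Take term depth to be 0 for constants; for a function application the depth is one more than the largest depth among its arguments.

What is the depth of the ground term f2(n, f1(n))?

depth(f1(n)) = 1 + depth(n) = 1 + 0 = 1
depth(f2(n, f1(n))) = 1 + max(0, 1) = 2

2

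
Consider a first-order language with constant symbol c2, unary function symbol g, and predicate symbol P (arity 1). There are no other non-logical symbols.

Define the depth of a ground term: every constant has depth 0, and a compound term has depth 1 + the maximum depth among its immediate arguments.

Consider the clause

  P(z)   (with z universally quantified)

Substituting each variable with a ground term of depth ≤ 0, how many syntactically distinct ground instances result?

Ground terms of depth ≤ 0:
  Count level by level. With function symbols g/1, the terms of depth ≤ k are the 1 constant together with each function applied to depth-≤(k−1) tuples, so N_k = 1 + N_{k-1}.
  N_0 = 1
  Explicitly: c2.
So there is exactly 1 ground term available for substitution.
The clause has 1 distinct variable (z), which appears in the body. In the free term algebra distinct substitutions yield syntactically distinct ground instances.
Number of ground instances = 1.

1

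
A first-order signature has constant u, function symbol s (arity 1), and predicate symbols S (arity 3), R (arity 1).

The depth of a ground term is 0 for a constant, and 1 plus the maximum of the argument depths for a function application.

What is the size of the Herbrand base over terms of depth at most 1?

First count ground terms of depth ≤ 1.
Write N_k for the number of ground terms of depth ≤ k. A term of depth ≤ k is either a constant or a function symbol applied to arguments of depth ≤ k−1, so N_k = 1 + N_{k-1}.
N_0 = 1
N_1 = 1 + 1 = 2
So |H| = 2.
Each predicate of arity r yields |H|^r ground atoms (one per choice of an r-tuple from H):
  S: 2^3 = 8;  R: 2
Total ground atoms: 8 + 2 = 10.

10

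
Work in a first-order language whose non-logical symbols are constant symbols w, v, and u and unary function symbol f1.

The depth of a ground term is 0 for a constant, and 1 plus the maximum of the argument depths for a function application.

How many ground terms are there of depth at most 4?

Write N_k for the number of ground terms of depth ≤ k. A term of depth ≤ k is either a constant or a function symbol applied to arguments of depth ≤ k−1, so N_k = 3 + N_{k-1}.
N_0 = 3
N_1 = 3 + 3 = 6
N_2 = 3 + 6 = 9
N_3 = 3 + 9 = 12
N_4 = 3 + 12 = 15

15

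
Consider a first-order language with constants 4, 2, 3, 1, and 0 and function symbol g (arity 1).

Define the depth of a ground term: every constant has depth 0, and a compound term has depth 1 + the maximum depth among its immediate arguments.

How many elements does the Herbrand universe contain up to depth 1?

10

If N_k denotes the number of depth-≤k ground terms, the 5 constants give N_0 = 5, and each function symbol of arity r contributes N_{k-1}^r new terms at level k: N_k = 5 + N_{k-1}.
N_0 = 5
N_1 = 5 + 5 = 10
Explicitly: 4, 2, 3, 1, 0, g(4), g(2), g(3), g(1), g(0).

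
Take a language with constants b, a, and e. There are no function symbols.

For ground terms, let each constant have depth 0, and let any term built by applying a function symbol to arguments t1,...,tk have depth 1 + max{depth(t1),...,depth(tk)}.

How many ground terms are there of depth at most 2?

With no function symbols every ground term is a constant, so there are exactly 3 ground terms at every depth bound.
N_0 = 3
N_1 = 3
N_2 = 3
Explicitly: b, a, e.

3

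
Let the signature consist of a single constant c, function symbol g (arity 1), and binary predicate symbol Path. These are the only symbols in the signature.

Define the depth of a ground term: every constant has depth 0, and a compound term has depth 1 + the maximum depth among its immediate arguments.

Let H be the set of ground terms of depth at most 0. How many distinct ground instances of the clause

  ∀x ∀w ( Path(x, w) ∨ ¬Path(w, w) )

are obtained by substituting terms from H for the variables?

1

Ground terms of depth ≤ 0:
  Write N_k for the number of ground terms of depth ≤ k. A term of depth ≤ k is either a constant or a function symbol applied to arguments of depth ≤ k−1, so N_k = 1 + N_{k-1}.
  N_0 = 1
So there is exactly 1 ground term available for substitution.
Each of x, w ranges independently over the available ground terms, and distinct assignments produce distinct instances.
Number of ground instances = 1^2 = 1.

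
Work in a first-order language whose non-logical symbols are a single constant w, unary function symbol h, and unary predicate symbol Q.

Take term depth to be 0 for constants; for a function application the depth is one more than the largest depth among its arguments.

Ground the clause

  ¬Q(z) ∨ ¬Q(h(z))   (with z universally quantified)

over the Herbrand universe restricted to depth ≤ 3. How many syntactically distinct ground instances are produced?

4

Ground terms of depth ≤ 3:
  Let N_k count ground terms of depth at most k. Each non-constant term of depth ≤ k is some function symbol applied to depth-≤(k−1) arguments, giving N_k = 1 + N_{k-1}.
  N_0 = 1
  N_1 = 1 + 1 = 2
  N_2 = 1 + 2 = 3
  N_3 = 1 + 3 = 4
  Explicitly: w, h(w), h(h(w)), h(h(h(w))).
So there are 4 ground terms available for substitution.
There is 1 variable to instantiate (z),  occurring in at least one literal, so different choices give different ground instances.
Number of ground instances = 4.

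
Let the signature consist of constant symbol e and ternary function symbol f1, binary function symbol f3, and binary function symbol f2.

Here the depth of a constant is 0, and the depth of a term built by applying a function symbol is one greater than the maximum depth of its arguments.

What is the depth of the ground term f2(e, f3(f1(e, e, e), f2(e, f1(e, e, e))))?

depth(f1(e, e, e)) = 1 + max(0, 0, 0) = 1
depth(f2(e, f1(e, e, e))) = 1 + max(0, 1) = 2
depth(f3(f1(e, e, e), f2(e, f1(e, e, e)))) = 1 + max(1, 2) = 3
depth(f2(e, f3(f1(e, e, e), f2(e, f1(e, e, e))))) = 1 + max(0, 3) = 4

4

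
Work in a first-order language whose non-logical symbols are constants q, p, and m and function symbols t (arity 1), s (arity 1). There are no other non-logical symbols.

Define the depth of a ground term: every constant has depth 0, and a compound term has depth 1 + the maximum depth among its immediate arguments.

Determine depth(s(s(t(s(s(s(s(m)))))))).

depth(s(m)) = 1 + depth(m) = 1 + 0 = 1
depth(s(s(m))) = 1 + depth(s(m)) = 1 + 1 = 2
depth(s(s(s(m)))) = 1 + depth(s(s(m))) = 1 + 2 = 3
depth(s(s(s(s(m))))) = 1 + depth(s(s(s(m)))) = 1 + 3 = 4
depth(t(s(s(s(s(m)))))) = 1 + depth(s(s(s(s(m))))) = 1 + 4 = 5
depth(s(t(s(s(s(s(m))))))) = 1 + depth(t(s(s(s(s(m)))))) = 1 + 5 = 6
depth(s(s(t(s(s(s(s(m)))))))) = 1 + depth(s(t(s(s(s(s(m))))))) = 1 + 6 = 7

7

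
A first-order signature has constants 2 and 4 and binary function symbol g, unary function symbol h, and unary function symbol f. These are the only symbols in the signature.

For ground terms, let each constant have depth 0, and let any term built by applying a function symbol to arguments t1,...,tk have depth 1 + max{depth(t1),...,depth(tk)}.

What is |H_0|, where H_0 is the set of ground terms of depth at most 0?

Write N_k for the number of ground terms of depth ≤ k. A term of depth ≤ k is either a constant or a function symbol applied to arguments of depth ≤ k−1, so N_k = 2 + N_{k-1}^2 + N_{k-1} + N_{k-1}.
N_0 = 2
Explicitly: 2, 4.

2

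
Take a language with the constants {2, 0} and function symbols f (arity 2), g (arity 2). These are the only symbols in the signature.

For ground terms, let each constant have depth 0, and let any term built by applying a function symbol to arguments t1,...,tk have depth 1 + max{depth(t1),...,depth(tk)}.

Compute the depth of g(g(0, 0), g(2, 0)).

2

depth(g(0, 0)) = 1 + max(0, 0) = 1
depth(g(2, 0)) = 1 + max(0, 0) = 1
depth(g(g(0, 0), g(2, 0))) = 1 + max(1, 1) = 2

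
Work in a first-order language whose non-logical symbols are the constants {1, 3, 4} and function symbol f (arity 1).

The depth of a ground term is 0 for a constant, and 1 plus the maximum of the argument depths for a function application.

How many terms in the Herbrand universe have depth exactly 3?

3

If N_k denotes the number of depth-≤k ground terms, the 3 constants give N_0 = 3, and each function symbol of arity r contributes N_{k-1}^r new terms at level k: N_k = 3 + N_{k-1}.
N_0 = 3
N_1 = 3 + 3 = 6
N_2 = 3 + 6 = 9
N_3 = 3 + 9 = 12
Terms of depth exactly 3: N_3 − N_2 = 12 − 9 = 3.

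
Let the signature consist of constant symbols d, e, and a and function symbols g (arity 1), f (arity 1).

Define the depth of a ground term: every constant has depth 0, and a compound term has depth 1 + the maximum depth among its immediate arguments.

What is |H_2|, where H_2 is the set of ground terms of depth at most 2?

Count level by level. With function symbols g/1, f/1, the terms of depth ≤ k are the 3 constants together with each function applied to depth-≤(k−1) tuples, so N_k = 3 + N_{k-1} + N_{k-1}.
N_0 = 3
N_1 = 3 + 3 + 3 = 9
N_2 = 3 + 9 + 9 = 21

21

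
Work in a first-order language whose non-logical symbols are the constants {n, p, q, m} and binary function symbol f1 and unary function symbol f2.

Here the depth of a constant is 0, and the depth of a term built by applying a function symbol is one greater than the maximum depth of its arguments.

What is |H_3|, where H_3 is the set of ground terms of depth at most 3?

365424

If N_k denotes the number of depth-≤k ground terms, the 4 constants give N_0 = 4, and each function symbol of arity r contributes N_{k-1}^r new terms at level k: N_k = 4 + N_{k-1}^2 + N_{k-1}.
N_0 = 4
N_1 = 4 + 4^2 + 4 = 24
N_2 = 4 + 24^2 + 24 = 604
N_3 = 4 + 604^2 + 604 = 365424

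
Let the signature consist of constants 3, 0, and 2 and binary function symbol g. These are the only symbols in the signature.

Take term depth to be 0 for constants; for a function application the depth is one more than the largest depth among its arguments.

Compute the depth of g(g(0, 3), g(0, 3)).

depth(g(0, 3)) = 1 + max(0, 0) = 1
depth(g(g(0, 3), g(0, 3))) = 1 + max(1, 1) = 2

2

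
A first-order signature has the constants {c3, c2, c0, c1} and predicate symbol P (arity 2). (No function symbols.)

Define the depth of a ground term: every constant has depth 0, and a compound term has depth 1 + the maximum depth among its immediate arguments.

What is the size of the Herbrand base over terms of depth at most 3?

First count ground terms of depth ≤ 3.
With no function symbols every ground term is a constant, so there are exactly 4 ground terms at every depth bound.
N_0 = 4
N_1 = 4
N_2 = 4
N_3 = 4
So |H| = 4.
For each predicate symbol, the number of ground atoms is |H| raised to its arity; summing:
  P: 4^2 = 16
Total ground atoms: 16.

16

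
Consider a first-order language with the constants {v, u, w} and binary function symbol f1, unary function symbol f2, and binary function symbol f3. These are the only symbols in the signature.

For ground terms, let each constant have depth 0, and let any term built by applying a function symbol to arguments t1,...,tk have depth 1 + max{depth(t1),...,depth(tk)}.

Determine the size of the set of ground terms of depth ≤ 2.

1179

If N_k denotes the number of depth-≤k ground terms, the 3 constants give N_0 = 3, and each function symbol of arity r contributes N_{k-1}^r new terms at level k: N_k = 3 + N_{k-1}^2 + N_{k-1} + N_{k-1}^2.
N_0 = 3
N_1 = 3 + 3^2 + 3 + 3^2 = 24
N_2 = 3 + 24^2 + 24 + 24^2 = 1179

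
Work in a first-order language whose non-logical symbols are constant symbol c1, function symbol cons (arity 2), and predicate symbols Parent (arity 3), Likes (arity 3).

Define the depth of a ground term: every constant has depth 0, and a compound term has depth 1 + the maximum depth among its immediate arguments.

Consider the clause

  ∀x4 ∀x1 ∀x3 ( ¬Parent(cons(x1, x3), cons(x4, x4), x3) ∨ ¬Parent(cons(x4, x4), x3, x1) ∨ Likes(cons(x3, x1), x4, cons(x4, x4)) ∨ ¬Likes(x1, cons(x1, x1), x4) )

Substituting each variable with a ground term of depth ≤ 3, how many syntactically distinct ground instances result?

17576

Ground terms of depth ≤ 3:
  If N_k denotes the number of depth-≤k ground terms, the 1 constant gives N_0 = 1, and each function symbol of arity r contributes N_{k-1}^r new terms at level k: N_k = 1 + N_{k-1}^2.
  N_0 = 1
  N_1 = 1 + 1^2 = 2
  N_2 = 1 + 2^2 = 5
  N_3 = 1 + 5^2 = 26
So there are 26 ground terms available for substitution.
Each of x4, x1, x3 ranges independently over the available ground terms, and distinct assignments produce distinct instances.
Number of ground instances = 26^3 = 17576.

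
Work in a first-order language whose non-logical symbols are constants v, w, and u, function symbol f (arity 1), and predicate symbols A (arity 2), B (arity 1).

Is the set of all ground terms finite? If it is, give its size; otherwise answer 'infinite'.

infinite

The signature has at least one function symbol (f, arity 1) and at least one constant (v).
Iterating f gives infinitely many distinct ground terms: v, f(v), f(f(v)), ...
So the Herbrand universe is infinite.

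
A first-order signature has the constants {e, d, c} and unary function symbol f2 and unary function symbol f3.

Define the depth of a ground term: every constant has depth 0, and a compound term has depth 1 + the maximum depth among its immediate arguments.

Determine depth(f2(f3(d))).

depth(f3(d)) = 1 + depth(d) = 1 + 0 = 1
depth(f2(f3(d))) = 1 + depth(f3(d)) = 1 + 1 = 2

2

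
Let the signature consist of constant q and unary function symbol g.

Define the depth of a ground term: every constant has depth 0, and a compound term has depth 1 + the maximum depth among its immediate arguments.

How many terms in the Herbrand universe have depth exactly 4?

If N_k denotes the number of depth-≤k ground terms, the 1 constant gives N_0 = 1, and each function symbol of arity r contributes N_{k-1}^r new terms at level k: N_k = 1 + N_{k-1}.
N_0 = 1
N_1 = 1 + 1 = 2
N_2 = 1 + 2 = 3
N_3 = 1 + 3 = 4
N_4 = 1 + 4 = 5
Terms of depth exactly 4: N_4 − N_3 = 5 − 4 = 1.

1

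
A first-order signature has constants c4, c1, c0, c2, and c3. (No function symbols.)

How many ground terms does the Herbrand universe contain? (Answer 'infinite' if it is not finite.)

There are no function symbols, so every ground term is one of the 5 constants.
The Herbrand universe is {c4, c1, c0, c2, c3}, which is finite with 5 elements.

5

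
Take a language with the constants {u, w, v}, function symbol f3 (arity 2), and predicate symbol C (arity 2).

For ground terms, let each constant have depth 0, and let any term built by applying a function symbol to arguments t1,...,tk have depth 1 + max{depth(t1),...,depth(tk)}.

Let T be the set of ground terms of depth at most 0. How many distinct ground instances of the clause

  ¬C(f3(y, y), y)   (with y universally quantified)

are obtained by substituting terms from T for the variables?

Ground terms of depth ≤ 0:
  Let N_k = |{terms of depth ≤ k}|. Then N_0 = 3 and N_k = 3 + N_{k-1}^2 for k ≥ 1 (one summand per function symbol, arity giving the exponent).
  N_0 = 3
So there are 3 ground terms available for substitution.
The body mentions the single quantified variable y; since ground terms form a free algebra, no two substitutions collapse to the same formula.
Number of ground instances = 3.

3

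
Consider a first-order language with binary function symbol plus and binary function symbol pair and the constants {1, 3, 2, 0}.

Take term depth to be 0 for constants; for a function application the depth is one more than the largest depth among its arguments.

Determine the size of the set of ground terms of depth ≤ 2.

2596

Let N_k = |{terms of depth ≤ k}|. Then N_0 = 4 and N_k = 4 + N_{k-1}^2 + N_{k-1}^2 for k ≥ 1 (one summand per function symbol, arity giving the exponent).
N_0 = 4
N_1 = 4 + 4^2 + 4^2 = 36
N_2 = 4 + 36^2 + 36^2 = 2596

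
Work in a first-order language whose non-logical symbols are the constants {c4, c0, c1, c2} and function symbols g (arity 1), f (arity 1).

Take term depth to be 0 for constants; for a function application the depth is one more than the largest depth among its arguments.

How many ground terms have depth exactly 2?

16

Let N_k count ground terms of depth at most k. Each non-constant term of depth ≤ k is some function symbol applied to depth-≤(k−1) arguments, giving N_k = 4 + N_{k-1} + N_{k-1}.
N_0 = 4
N_1 = 4 + 4 + 4 = 12
N_2 = 4 + 12 + 12 = 28
Terms of depth exactly 2: N_2 − N_1 = 28 − 12 = 16.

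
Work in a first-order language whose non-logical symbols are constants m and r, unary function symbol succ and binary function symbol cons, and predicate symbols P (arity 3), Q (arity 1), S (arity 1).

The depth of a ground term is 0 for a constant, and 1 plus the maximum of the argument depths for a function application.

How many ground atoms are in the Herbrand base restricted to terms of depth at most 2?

405372

First count ground terms of depth ≤ 2.
Let N_k = |{terms of depth ≤ k}|. Then N_0 = 2 and N_k = 2 + N_{k-1} + N_{k-1}^2 for k ≥ 1 (one summand per function symbol, arity giving the exponent).
N_0 = 2
N_1 = 2 + 2 + 2^2 = 8
N_2 = 2 + 8 + 8^2 = 74
So |H| = 74.
Each predicate of arity r yields |H|^r ground atoms (one per choice of an r-tuple from H):
  P: 74^3 = 405224;  Q: 74;  S: 74
Total ground atoms: 405224 + 74 + 74 = 405372.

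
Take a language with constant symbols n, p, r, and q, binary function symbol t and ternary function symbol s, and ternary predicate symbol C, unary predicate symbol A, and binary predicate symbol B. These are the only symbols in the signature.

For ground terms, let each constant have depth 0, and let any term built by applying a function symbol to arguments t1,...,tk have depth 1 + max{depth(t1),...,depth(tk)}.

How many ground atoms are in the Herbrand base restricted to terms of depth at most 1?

First count ground terms of depth ≤ 1.
If N_k denotes the number of depth-≤k ground terms, the 4 constants give N_0 = 4, and each function symbol of arity r contributes N_{k-1}^r new terms at level k: N_k = 4 + N_{k-1}^2 + N_{k-1}^3.
N_0 = 4
N_1 = 4 + 4^2 + 4^3 = 84
So |H| = 84.
Each predicate of arity r yields |H|^r ground atoms (one per choice of an r-tuple from H):
  C: 84^3 = 592704;  A: 84;  B: 84^2 = 7056
Total ground atoms: 592704 + 84 + 7056 = 599844.

599844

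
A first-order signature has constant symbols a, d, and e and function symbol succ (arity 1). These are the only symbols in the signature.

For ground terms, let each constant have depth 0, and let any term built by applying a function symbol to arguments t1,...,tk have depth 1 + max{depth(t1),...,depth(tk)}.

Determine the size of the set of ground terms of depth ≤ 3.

12

If N_k denotes the number of depth-≤k ground terms, the 3 constants give N_0 = 3, and each function symbol of arity r contributes N_{k-1}^r new terms at level k: N_k = 3 + N_{k-1}.
N_0 = 3
N_1 = 3 + 3 = 6
N_2 = 3 + 6 = 9
N_3 = 3 + 9 = 12
Explicitly: a, d, e, succ(a), succ(d), succ(e), succ(succ(a)), succ(succ(d)), succ(succ(e)), succ(succ(succ(a))), succ(succ(succ(d))), succ(succ(succ(e))).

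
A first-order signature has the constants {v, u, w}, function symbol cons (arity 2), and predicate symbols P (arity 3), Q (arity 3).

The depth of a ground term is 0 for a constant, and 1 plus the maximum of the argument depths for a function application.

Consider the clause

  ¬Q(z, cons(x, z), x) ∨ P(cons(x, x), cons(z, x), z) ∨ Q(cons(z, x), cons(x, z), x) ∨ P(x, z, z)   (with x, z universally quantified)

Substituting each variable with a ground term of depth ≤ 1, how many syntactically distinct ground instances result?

144

Ground terms of depth ≤ 1:
  Write N_k for the number of ground terms of depth ≤ k. A term of depth ≤ k is either a constant or a function symbol applied to arguments of depth ≤ k−1, so N_k = 3 + N_{k-1}^2.
  N_0 = 3
  N_1 = 3 + 3^2 = 12
So there are 12 ground terms available for substitution.
There are 2 variables to instantiate (x, z), each occurring in at least one literal, so different choices give different ground instances.
Number of ground instances = 12^2 = 144.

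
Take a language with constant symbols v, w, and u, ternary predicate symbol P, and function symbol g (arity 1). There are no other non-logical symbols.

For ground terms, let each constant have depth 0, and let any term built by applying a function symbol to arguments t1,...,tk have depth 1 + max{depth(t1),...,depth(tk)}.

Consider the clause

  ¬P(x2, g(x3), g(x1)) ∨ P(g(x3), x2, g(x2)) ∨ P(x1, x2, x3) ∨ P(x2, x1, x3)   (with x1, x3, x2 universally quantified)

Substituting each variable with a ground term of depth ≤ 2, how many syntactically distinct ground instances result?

729

Ground terms of depth ≤ 2:
  Count level by level. With function symbols g/1, the terms of depth ≤ k are the 3 constants together with each function applied to depth-≤(k−1) tuples, so N_k = 3 + N_{k-1}.
  N_0 = 3
  N_1 = 3 + 3 = 6
  N_2 = 3 + 6 = 9
  Explicitly: v, w, u, g(v), g(w), g(u), g(g(v)), g(g(w)), g(g(u)).
So there are 9 ground terms available for substitution.
There are 3 variables to instantiate (x1, x3, x2), each occurring in at least one literal, so different choices give different ground instances.
Number of ground instances = 9^3 = 729.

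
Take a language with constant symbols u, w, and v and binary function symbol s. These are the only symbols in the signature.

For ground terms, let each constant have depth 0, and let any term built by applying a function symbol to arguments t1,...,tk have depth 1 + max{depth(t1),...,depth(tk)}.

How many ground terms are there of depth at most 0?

Write N_k for the number of ground terms of depth ≤ k. A term of depth ≤ k is either a constant or a function symbol applied to arguments of depth ≤ k−1, so N_k = 3 + N_{k-1}^2.
N_0 = 3
Explicitly: u, w, v.

3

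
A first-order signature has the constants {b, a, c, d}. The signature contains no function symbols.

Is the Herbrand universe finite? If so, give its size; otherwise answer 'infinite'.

4

There are no function symbols, so every ground term is one of the 4 constants.
The Herbrand universe is {b, a, c, d}, which is finite with 4 elements.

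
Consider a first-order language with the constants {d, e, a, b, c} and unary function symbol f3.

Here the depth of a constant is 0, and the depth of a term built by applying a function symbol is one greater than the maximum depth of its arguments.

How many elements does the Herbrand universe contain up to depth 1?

10

Let N_k count ground terms of depth at most k. Each non-constant term of depth ≤ k is some function symbol applied to depth-≤(k−1) arguments, giving N_k = 5 + N_{k-1}.
N_0 = 5
N_1 = 5 + 5 = 10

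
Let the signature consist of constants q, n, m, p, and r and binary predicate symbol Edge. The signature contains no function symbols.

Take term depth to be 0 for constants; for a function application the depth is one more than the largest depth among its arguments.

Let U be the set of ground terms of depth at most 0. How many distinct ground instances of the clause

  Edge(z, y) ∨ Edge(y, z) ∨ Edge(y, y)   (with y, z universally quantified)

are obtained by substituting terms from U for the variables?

25

Ground terms of depth ≤ 0:
  With no function symbols every ground term is a constant, so there are exactly 5 ground terms at every depth bound.
  N_0 = 5
So there are 5 ground terms available for substitution.
There are 2 variables to instantiate (y, z), each occurring in at least one literal, so different choices give different ground instances.
Number of ground instances = 5^2 = 25.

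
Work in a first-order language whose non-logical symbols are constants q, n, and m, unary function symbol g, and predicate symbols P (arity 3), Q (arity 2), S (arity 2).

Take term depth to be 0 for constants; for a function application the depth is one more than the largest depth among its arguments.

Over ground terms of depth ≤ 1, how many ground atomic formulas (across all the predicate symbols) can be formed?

First count ground terms of depth ≤ 1.
Let N_k count ground terms of depth at most k. Each non-constant term of depth ≤ k is some function symbol applied to depth-≤(k−1) arguments, giving N_k = 3 + N_{k-1}.
N_0 = 3
N_1 = 3 + 3 = 6
Explicitly: q, n, m, g(q), g(n), g(m).
So |H| = 6.
A ground atom is a predicate applied to a tuple of terms from H, so the count is the sum over predicates of |H|^arity:
  P: 6^3 = 216;  Q: 6^2 = 36;  S: 6^2 = 36
Total ground atoms: 216 + 36 + 36 = 288.

288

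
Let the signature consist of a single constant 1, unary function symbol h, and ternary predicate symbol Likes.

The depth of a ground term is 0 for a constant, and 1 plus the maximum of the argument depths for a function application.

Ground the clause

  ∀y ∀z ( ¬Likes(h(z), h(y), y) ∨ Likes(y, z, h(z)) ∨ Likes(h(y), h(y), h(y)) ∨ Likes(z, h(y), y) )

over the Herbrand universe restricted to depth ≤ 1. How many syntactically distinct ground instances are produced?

Ground terms of depth ≤ 1:
  Write N_k for the number of ground terms of depth ≤ k. A term of depth ≤ k is either a constant or a function symbol applied to arguments of depth ≤ k−1, so N_k = 1 + N_{k-1}.
  N_0 = 1
  N_1 = 1 + 1 = 2
  Explicitly: 1, h(1).
So there are 2 ground terms available for substitution.
There are 2 variables to instantiate (y, z), each occurring in at least one literal, so different choices give different ground instances.
Number of ground instances = 2^2 = 4.

4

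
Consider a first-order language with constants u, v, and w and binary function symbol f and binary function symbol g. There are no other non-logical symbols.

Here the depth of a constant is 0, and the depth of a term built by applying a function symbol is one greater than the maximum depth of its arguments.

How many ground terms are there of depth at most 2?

885

Let N_k count ground terms of depth at most k. Each non-constant term of depth ≤ k is some function symbol applied to depth-≤(k−1) arguments, giving N_k = 3 + N_{k-1}^2 + N_{k-1}^2.
N_0 = 3
N_1 = 3 + 3^2 + 3^2 = 21
N_2 = 3 + 21^2 + 21^2 = 885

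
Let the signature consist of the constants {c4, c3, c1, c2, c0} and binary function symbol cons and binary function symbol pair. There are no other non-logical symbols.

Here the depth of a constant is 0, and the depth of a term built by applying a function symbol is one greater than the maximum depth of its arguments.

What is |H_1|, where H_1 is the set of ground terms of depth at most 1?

Let N_k count ground terms of depth at most k. Each non-constant term of depth ≤ k is some function symbol applied to depth-≤(k−1) arguments, giving N_k = 5 + N_{k-1}^2 + N_{k-1}^2.
N_0 = 5
N_1 = 5 + 5^2 + 5^2 = 55

55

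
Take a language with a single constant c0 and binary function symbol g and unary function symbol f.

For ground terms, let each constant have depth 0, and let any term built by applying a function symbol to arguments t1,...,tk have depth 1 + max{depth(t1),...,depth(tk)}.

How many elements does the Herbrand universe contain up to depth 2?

If N_k denotes the number of depth-≤k ground terms, the 1 constant gives N_0 = 1, and each function symbol of arity r contributes N_{k-1}^r new terms at level k: N_k = 1 + N_{k-1}^2 + N_{k-1}.
N_0 = 1
N_1 = 1 + 1^2 + 1 = 3
N_2 = 1 + 3^2 + 3 = 13

13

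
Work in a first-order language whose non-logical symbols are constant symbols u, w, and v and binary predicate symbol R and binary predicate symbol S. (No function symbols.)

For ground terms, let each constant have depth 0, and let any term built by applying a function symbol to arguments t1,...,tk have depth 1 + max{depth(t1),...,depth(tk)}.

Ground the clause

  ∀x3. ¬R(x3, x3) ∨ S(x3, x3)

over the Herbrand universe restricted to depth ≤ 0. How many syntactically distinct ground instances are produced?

3

Ground terms of depth ≤ 0:
  With no function symbols every ground term is a constant, so there are exactly 3 ground terms at every depth bound.
  N_0 = 3
  Explicitly: u, w, v.
So there are 3 ground terms available for substitution.
There is 1 variable to instantiate (x3),  occurring in at least one literal, so different choices give different ground instances.
Number of ground instances = 3.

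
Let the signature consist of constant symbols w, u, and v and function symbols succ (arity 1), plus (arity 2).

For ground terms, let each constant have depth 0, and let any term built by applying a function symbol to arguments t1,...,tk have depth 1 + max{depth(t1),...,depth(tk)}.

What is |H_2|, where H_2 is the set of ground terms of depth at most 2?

243

If N_k denotes the number of depth-≤k ground terms, the 3 constants give N_0 = 3, and each function symbol of arity r contributes N_{k-1}^r new terms at level k: N_k = 3 + N_{k-1} + N_{k-1}^2.
N_0 = 3
N_1 = 3 + 3 + 3^2 = 15
N_2 = 3 + 15 + 15^2 = 243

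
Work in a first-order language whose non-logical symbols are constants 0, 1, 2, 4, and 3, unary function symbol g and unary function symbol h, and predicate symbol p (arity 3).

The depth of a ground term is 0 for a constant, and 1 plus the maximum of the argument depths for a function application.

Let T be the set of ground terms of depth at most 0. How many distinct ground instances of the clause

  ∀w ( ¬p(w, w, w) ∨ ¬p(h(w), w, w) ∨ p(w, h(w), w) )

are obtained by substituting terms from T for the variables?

Ground terms of depth ≤ 0:
  If N_k denotes the number of depth-≤k ground terms, the 5 constants give N_0 = 5, and each function symbol of arity r contributes N_{k-1}^r new terms at level k: N_k = 5 + N_{k-1} + N_{k-1}.
  N_0 = 5
  Explicitly: 0, 1, 2, 4, 3.
So there are 5 ground terms available for substitution.
The variable w ranges independently over the available ground terms, and distinct assignments produce distinct instances.
Number of ground instances = 5.

5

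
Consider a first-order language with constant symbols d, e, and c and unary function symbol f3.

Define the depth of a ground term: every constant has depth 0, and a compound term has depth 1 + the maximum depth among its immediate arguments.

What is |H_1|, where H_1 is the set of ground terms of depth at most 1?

6

Write N_k for the number of ground terms of depth ≤ k. A term of depth ≤ k is either a constant or a function symbol applied to arguments of depth ≤ k−1, so N_k = 3 + N_{k-1}.
N_0 = 3
N_1 = 3 + 3 = 6
Explicitly: d, e, c, f3(d), f3(e), f3(c).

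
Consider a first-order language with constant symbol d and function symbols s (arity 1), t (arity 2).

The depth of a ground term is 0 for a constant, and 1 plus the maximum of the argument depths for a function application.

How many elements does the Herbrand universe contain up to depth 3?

Let N_k count ground terms of depth at most k. Each non-constant term of depth ≤ k is some function symbol applied to depth-≤(k−1) arguments, giving N_k = 1 + N_{k-1} + N_{k-1}^2.
N_0 = 1
N_1 = 1 + 1 + 1^2 = 3
N_2 = 1 + 3 + 3^2 = 13
N_3 = 1 + 13 + 13^2 = 183

183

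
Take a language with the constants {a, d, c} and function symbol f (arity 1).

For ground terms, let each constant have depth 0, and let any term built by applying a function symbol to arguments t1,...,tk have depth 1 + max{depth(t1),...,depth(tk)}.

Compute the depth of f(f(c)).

2

depth(f(c)) = 1 + depth(c) = 1 + 0 = 1
depth(f(f(c))) = 1 + depth(f(c)) = 1 + 1 = 2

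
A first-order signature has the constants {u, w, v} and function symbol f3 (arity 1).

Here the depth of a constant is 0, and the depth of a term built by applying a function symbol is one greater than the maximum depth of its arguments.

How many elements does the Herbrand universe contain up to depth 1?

6

Let N_k count ground terms of depth at most k. Each non-constant term of depth ≤ k is some function symbol applied to depth-≤(k−1) arguments, giving N_k = 3 + N_{k-1}.
N_0 = 3
N_1 = 3 + 3 = 6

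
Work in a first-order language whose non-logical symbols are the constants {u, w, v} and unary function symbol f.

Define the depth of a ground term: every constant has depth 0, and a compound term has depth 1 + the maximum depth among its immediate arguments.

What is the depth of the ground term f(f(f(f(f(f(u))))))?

depth(f(u)) = 1 + depth(u) = 1 + 0 = 1
depth(f(f(u))) = 1 + depth(f(u)) = 1 + 1 = 2
depth(f(f(f(u)))) = 1 + depth(f(f(u))) = 1 + 2 = 3
depth(f(f(f(f(u))))) = 1 + depth(f(f(f(u)))) = 1 + 3 = 4
depth(f(f(f(f(f(u)))))) = 1 + depth(f(f(f(f(u))))) = 1 + 4 = 5
depth(f(f(f(f(f(f(u))))))) = 1 + depth(f(f(f(f(f(u)))))) = 1 + 5 = 6

6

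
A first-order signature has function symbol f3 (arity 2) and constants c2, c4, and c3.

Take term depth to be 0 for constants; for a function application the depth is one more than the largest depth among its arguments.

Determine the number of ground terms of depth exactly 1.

9

Count level by level. With function symbols f3/2, the terms of depth ≤ k are the 3 constants together with each function applied to depth-≤(k−1) tuples, so N_k = 3 + N_{k-1}^2.
N_0 = 3
N_1 = 3 + 3^2 = 12
Terms of depth exactly 1: N_1 − N_0 = 12 − 3 = 9.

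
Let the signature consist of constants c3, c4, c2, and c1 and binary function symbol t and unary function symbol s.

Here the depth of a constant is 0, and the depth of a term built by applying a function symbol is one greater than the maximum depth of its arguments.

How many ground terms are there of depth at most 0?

4

Count level by level. With function symbols t/2, s/1, the terms of depth ≤ k are the 4 constants together with each function applied to depth-≤(k−1) tuples, so N_k = 4 + N_{k-1}^2 + N_{k-1}.
N_0 = 4
Explicitly: c3, c4, c2, c1.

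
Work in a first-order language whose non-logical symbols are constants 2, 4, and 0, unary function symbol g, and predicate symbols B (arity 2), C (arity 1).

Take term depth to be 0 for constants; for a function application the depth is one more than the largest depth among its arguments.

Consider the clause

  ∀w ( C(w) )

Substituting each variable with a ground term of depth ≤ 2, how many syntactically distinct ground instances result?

9

Ground terms of depth ≤ 2:
  Let N_k count ground terms of depth at most k. Each non-constant term of depth ≤ k is some function symbol applied to depth-≤(k−1) arguments, giving N_k = 3 + N_{k-1}.
  N_0 = 3
  N_1 = 3 + 3 = 6
  N_2 = 3 + 6 = 9
So there are 9 ground terms available for substitution.
The clause has 1 distinct variable (w), which appears in the body. In the free term algebra distinct substitutions yield syntactically distinct ground instances.
Number of ground instances = 9.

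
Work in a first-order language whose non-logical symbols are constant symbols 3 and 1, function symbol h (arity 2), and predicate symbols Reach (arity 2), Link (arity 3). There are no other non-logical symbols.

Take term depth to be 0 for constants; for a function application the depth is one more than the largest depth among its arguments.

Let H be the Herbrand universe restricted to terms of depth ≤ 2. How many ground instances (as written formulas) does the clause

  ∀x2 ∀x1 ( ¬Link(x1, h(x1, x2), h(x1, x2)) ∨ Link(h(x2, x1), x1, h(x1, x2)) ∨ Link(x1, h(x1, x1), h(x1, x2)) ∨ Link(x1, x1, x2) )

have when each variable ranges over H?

1444

Ground terms of depth ≤ 2:
  Count level by level. With function symbols h/2, the terms of depth ≤ k are the 2 constants together with each function applied to depth-≤(k−1) tuples, so N_k = 2 + N_{k-1}^2.
  N_0 = 2
  N_1 = 2 + 2^2 = 6
  N_2 = 2 + 6^2 = 38
So there are 38 ground terms available for substitution.
The clause has 2 distinct variables (x2, x1), each appearing in the body. In the free term algebra distinct substitutions yield syntactically distinct ground instances.
Number of ground instances = 38^2 = 1444.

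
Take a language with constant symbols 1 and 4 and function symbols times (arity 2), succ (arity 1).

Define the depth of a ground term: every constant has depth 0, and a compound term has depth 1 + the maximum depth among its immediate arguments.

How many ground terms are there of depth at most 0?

2

Let N_k count ground terms of depth at most k. Each non-constant term of depth ≤ k is some function symbol applied to depth-≤(k−1) arguments, giving N_k = 2 + N_{k-1}^2 + N_{k-1}.
N_0 = 2
Explicitly: 1, 4.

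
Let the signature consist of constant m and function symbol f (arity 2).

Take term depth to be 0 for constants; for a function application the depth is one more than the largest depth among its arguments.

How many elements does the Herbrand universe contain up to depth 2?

Let N_k = |{terms of depth ≤ k}|. Then N_0 = 1 and N_k = 1 + N_{k-1}^2 for k ≥ 1 (one summand per function symbol, arity giving the exponent).
N_0 = 1
N_1 = 1 + 1^2 = 2
N_2 = 1 + 2^2 = 5
Explicitly: m, f(m, m), f(m, f(m, m)), f(f(m, m), m), f(f(m, m), f(m, m)).

5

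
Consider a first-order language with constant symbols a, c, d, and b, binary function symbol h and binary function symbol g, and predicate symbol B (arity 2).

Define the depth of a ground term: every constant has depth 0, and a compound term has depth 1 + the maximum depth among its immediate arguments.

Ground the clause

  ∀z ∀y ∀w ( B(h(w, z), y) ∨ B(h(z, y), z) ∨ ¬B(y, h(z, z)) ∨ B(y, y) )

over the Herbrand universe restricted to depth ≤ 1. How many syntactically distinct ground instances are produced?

Ground terms of depth ≤ 1:
  Count level by level. With function symbols h/2, g/2, the terms of depth ≤ k are the 4 constants together with each function applied to depth-≤(k−1) tuples, so N_k = 4 + N_{k-1}^2 + N_{k-1}^2.
  N_0 = 4
  N_1 = 4 + 4^2 + 4^2 = 36
So there are 36 ground terms available for substitution.
The body mentions every one of the 3 quantified variables; since ground terms form a free algebra, no two substitutions collapse to the same formula.
Number of ground instances = 36^3 = 46656.

46656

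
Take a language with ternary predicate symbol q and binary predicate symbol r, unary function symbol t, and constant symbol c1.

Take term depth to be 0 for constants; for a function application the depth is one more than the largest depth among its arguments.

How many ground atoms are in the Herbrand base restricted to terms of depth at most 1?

12

First count ground terms of depth ≤ 1.
Count level by level. With function symbols t/1, the terms of depth ≤ k are the 1 constant together with each function applied to depth-≤(k−1) tuples, so N_k = 1 + N_{k-1}.
N_0 = 1
N_1 = 1 + 1 = 2
Explicitly: c1, t(c1).
So |H| = 2.
A ground atom is a predicate applied to a tuple of terms from H, so the count is the sum over predicates of |H|^arity:
  q: 2^3 = 8;  r: 2^2 = 4
Total ground atoms: 8 + 4 = 12.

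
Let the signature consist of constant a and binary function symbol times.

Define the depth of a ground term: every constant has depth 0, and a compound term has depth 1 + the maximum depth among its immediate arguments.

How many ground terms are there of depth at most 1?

Let N_k = |{terms of depth ≤ k}|. Then N_0 = 1 and N_k = 1 + N_{k-1}^2 for k ≥ 1 (one summand per function symbol, arity giving the exponent).
N_0 = 1
N_1 = 1 + 1^2 = 2
Explicitly: a, times(a, a).

2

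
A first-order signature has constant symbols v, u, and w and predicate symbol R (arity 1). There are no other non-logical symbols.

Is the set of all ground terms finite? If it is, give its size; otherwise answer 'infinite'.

There are no function symbols, so every ground term is one of the 3 constants.
The Herbrand universe is {v, u, w}, which is finite with 3 elements.

3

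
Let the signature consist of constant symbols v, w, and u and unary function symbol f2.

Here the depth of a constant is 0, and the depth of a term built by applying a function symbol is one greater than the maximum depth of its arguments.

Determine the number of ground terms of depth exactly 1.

Write N_k for the number of ground terms of depth ≤ k. A term of depth ≤ k is either a constant or a function symbol applied to arguments of depth ≤ k−1, so N_k = 3 + N_{k-1}.
N_0 = 3
N_1 = 3 + 3 = 6
Terms of depth exactly 1: N_1 − N_0 = 6 − 3 = 3.

3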